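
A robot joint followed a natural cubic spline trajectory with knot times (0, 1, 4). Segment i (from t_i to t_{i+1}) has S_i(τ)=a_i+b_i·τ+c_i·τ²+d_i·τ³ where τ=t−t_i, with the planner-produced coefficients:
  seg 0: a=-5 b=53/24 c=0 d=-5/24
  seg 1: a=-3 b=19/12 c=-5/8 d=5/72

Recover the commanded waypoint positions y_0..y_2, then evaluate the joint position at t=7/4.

y_0=-5 y_1=-3 y_2=-2
S(7/4) = -1093/512

y_0 = S_0(0) = a_0 = -5
y_1 = S_1(0) = a_1 = -3
y_2 = S_1(3) = -2
t_q=7/4 is in segment 1 (τ=3/4); S_1(τ)=-1093/512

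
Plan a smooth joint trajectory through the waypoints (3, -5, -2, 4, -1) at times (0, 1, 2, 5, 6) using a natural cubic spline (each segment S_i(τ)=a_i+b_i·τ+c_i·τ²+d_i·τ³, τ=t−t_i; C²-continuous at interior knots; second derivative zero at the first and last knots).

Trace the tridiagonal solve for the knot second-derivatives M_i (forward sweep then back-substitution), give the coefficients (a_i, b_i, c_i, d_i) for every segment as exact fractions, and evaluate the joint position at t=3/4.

Δ: Δ0=-8, Δ1=3, Δ2=2, Δ3=-5
row 1: diag=4, rhs=66; c'=1/4, d'=33/2
row 2: denom=8−1·1/4=31/4; d'=(-6−1·33/2)/(31/4)=-90/31
row 3: denom=8−3·12/31=212/31; d'=(-42−3·-90/31)/(212/31)=-258/53
back: M3=-258/53
back: M2=-90/31−12/31·-258/53=-54/53
back: M1=33/2−1/4·-54/53=888/53
M: M0=0, M1=888/53, M2=-54/53, M3=-258/53, M4=0
seg 0: a=3, c=M0/2=0, d=(M1−M0)/(6·1)=148/53, b=Δ0−h0·(2M0+M1)/6=-572/53
seg 1: a=-5, c=M1/2=444/53, d=(M2−M1)/(6·1)=-157/53, b=Δ1−h1·(2M1+M2)/6=-128/53
seg 2: a=-2, c=M2/2=-27/53, d=(M3−M2)/(6·3)=-34/159, b=Δ2−h2·(2M2+M3)/6=289/53
seg 3: a=4, c=M3/2=-129/53, d=(M4−M3)/(6·1)=43/53, b=Δ3−h3·(2M3+M4)/6=-179/53
t_q=3/4 → seg 0, τ=3/4; S=3+-572/53·τ+0·τ²+148/53·τ³=-3321/848

  seg 0: a=3 b=-572/53 c=0 d=148/53
  seg 1: a=-5 b=-128/53 c=444/53 d=-157/53
  seg 2: a=-2 b=289/53 c=-27/53 d=-34/159
  seg 3: a=4 b=-179/53 c=-129/53 d=43/53
S(3/4) = -3321/848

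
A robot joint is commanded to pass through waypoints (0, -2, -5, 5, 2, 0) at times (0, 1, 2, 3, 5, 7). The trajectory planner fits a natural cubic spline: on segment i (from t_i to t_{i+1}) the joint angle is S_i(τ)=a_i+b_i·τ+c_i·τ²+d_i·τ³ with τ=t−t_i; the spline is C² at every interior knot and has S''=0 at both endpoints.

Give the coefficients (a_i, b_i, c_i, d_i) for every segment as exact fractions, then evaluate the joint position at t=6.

  seg 0: a=0 b=-423/628 c=0 d=-833/628
  seg 1: a=-2 b=-1461/314 c=-2499/628 d=3537/628
  seg 2: a=-5 b=2691/628 c=2028/157 d=-4523/628
  seg 3: a=5 b=2673/314 c=-5457/628 d=2313/1256
  seg 4: a=2 b=-651/157 c=741/314 d=-247/628
S(6) = -113/628

Δ: Δ0=-2, Δ1=-3, Δ2=10, Δ3=-3/2, Δ4=-1
row 1: diag=4, rhs=-6; c'=1/4, d'=-3/2
row 2: denom=4−1·1/4=15/4; d'=(78−1·-3/2)/(15/4)=106/5
row 3: denom=6−1·4/15=86/15; d'=(-69−1·106/5)/(86/15)=-1353/86
row 4: denom=8−2·15/43=314/43; d'=(3−2·-1353/86)/(314/43)=741/157
back: M4=741/157
back: M3=-1353/86−15/43·741/157=-5457/314
back: M2=106/5−4/15·-5457/314=4056/157
back: M1=-3/2−1/4·4056/157=-2499/314
M: M0=0, M1=-2499/314, M2=4056/157, M3=-5457/314, M4=741/157, M5=0
seg 0: a=0, c=M0/2=0, d=(M1−M0)/(6·1)=-833/628, b=Δ0−h0·(2M0+M1)/6=-423/628
seg 1: a=-2, c=M1/2=-2499/628, d=(M2−M1)/(6·1)=3537/628, b=Δ1−h1·(2M1+M2)/6=-1461/314
seg 2: a=-5, c=M2/2=2028/157, d=(M3−M2)/(6·1)=-4523/628, b=Δ2−h2·(2M2+M3)/6=2691/628
seg 3: a=5, c=M3/2=-5457/628, d=(M4−M3)/(6·2)=2313/1256, b=Δ3−h3·(2M3+M4)/6=2673/314
seg 4: a=2, c=M4/2=741/314, d=(M5−M4)/(6·2)=-247/628, b=Δ4−h4·(2M4+M5)/6=-651/157
t_q=6 → seg 4, τ=1; S=2+-651/157·τ+741/314·τ²+-247/628·τ³=-113/628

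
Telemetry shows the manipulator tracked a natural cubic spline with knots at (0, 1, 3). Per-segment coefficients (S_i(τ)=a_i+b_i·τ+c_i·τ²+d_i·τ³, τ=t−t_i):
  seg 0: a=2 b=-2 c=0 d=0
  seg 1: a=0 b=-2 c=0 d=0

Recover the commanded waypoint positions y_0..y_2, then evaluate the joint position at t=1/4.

y_0 = S_0(0) = a_0 = 2
y_1 = S_1(0) = a_1 = 0
y_2 = S_1(2) = -4
t_q=1/4 is in segment 0 (τ=1/4); S_0(τ)=3/2

y_0=2 y_1=0 y_2=-4
S(1/4) = 3/2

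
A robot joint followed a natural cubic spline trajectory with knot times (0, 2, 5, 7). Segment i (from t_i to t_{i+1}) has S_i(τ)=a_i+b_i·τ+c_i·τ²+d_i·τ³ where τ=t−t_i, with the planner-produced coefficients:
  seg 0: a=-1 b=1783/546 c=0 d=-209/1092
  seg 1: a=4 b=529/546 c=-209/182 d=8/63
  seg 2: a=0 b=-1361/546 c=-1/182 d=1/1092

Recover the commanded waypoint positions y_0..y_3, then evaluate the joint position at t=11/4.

y_0=-1 y_1=4 y_2=0 y_3=-5
S(11/4) = 12039/2912

y_0 = S_0(0) = a_0 = -1
y_1 = S_1(0) = a_1 = 4
y_2 = S_2(0) = a_2 = 0
y_3 = S_2(2) = -5
t_q=11/4 is in segment 1 (τ=3/4); S_1(τ)=12039/2912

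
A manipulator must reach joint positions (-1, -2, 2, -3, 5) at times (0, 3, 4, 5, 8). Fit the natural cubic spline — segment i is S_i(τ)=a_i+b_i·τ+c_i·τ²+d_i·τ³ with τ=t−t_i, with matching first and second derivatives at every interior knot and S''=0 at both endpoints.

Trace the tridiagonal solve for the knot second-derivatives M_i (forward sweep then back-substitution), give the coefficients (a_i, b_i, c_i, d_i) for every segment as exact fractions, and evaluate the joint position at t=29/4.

  seg 0: a=-1 b=-361/120 c=0 d=107/360
  seg 1: a=-2 b=301/60 c=107/40 d=-443/120
  seg 2: a=2 b=-17/24 c=-42/5 d=493/120
  seg 3: a=-3 b=-311/60 c=157/40 d=-157/360
S(29/4) = 123/512

Δ: Δ0=-1/3, Δ1=4, Δ2=-5, Δ3=8/3
row 1: diag=8, rhs=26; c'=1/8, d'=13/4
row 2: denom=4−1·1/8=31/8; d'=(-54−1·13/4)/(31/8)=-458/31
row 3: denom=8−1·8/31=240/31; d'=(46−1·-458/31)/(240/31)=157/20
back: M3=157/20
back: M2=-458/31−8/31·157/20=-84/5
back: M1=13/4−1/8·-84/5=107/20
M: M0=0, M1=107/20, M2=-84/5, M3=157/20, M4=0
seg 0: a=-1, c=M0/2=0, d=(M1−M0)/(6·3)=107/360, b=Δ0−h0·(2M0+M1)/6=-361/120
seg 1: a=-2, c=M1/2=107/40, d=(M2−M1)/(6·1)=-443/120, b=Δ1−h1·(2M1+M2)/6=301/60
seg 2: a=2, c=M2/2=-42/5, d=(M3−M2)/(6·1)=493/120, b=Δ2−h2·(2M2+M3)/6=-17/24
seg 3: a=-3, c=M3/2=157/40, d=(M4−M3)/(6·3)=-157/360, b=Δ3−h3·(2M3+M4)/6=-311/60
t_q=29/4 → seg 3, τ=9/4; S=-3+-311/60·τ+157/40·τ²+-157/360·τ³=123/512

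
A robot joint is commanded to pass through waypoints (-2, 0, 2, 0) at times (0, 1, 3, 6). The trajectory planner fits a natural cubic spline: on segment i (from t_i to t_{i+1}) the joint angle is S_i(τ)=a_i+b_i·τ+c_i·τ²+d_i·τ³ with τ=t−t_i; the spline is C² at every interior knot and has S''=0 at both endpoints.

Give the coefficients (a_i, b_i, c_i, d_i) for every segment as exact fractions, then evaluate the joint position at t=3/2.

  seg 0: a=-2 b=89/42 c=0 d=-5/42
  seg 1: a=0 b=37/21 c=-5/14 d=-1/84
  seg 2: a=2 b=4/21 c=-3/7 d=1/21
S(3/2) = 177/224

Δ: Δ0=2, Δ1=1, Δ2=-2/3
row 1: diag=6, rhs=-6; c'=1/3, d'=-1
row 2: denom=10−2·1/3=28/3; d'=(-10−2·-1)/(28/3)=-6/7
back: M2=-6/7
back: M1=-1−1/3·-6/7=-5/7
M: M0=0, M1=-5/7, M2=-6/7, M3=0
seg 0: a=-2, c=M0/2=0, d=(M1−M0)/(6·1)=-5/42, b=Δ0−h0·(2M0+M1)/6=89/42
seg 1: a=0, c=M1/2=-5/14, d=(M2−M1)/(6·2)=-1/84, b=Δ1−h1·(2M1+M2)/6=37/21
seg 2: a=2, c=M2/2=-3/7, d=(M3−M2)/(6·3)=1/21, b=Δ2−h2·(2M2+M3)/6=4/21
t_q=3/2 → seg 1, τ=1/2; S=0+37/21·τ+-5/14·τ²+-1/84·τ³=177/224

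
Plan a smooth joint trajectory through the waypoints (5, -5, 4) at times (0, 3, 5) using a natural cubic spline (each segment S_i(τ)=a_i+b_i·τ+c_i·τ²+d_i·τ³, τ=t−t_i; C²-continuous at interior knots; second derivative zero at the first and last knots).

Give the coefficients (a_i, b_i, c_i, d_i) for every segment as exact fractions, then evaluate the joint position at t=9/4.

  seg 0: a=5 b=-341/60 c=0 d=47/180
  seg 1: a=-5 b=41/30 c=47/20 d=-47/120
S(9/4) = -6161/1280

Δ: Δ0=-10/3, Δ1=9/2
row 1: diag=10, rhs=47; c'=1/5, d'=47/10
back: M1=47/10
M: M0=0, M1=47/10, M2=0
seg 0: a=5, c=M0/2=0, d=(M1−M0)/(6·3)=47/180, b=Δ0−h0·(2M0+M1)/6=-341/60
seg 1: a=-5, c=M1/2=47/20, d=(M2−M1)/(6·2)=-47/120, b=Δ1−h1·(2M1+M2)/6=41/30
t_q=9/4 → seg 0, τ=9/4; S=5+-341/60·τ+0·τ²+47/180·τ³=-6161/1280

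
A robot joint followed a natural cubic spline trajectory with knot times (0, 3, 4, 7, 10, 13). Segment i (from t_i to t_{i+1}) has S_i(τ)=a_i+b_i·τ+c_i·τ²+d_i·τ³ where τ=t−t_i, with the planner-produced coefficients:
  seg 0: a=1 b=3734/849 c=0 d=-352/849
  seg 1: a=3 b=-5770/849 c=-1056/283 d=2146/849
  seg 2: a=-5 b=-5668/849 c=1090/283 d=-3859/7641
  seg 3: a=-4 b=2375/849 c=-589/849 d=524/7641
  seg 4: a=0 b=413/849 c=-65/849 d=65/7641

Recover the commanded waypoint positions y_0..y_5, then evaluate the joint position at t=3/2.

y_0 = S_0(0) = a_0 = 1
y_1 = S_1(0) = a_1 = 3
y_2 = S_2(0) = a_2 = -5
y_3 = S_3(0) = a_3 = -4
y_4 = S_4(0) = a_4 = 0
y_5 = S_4(3) = 1
t_q=3/2 is in segment 0 (τ=3/2); S_0(τ)=1754/283

y_0=1 y_1=3 y_2=-5 y_3=-4 y_4=0 y_5=1
S(3/2) = 1754/283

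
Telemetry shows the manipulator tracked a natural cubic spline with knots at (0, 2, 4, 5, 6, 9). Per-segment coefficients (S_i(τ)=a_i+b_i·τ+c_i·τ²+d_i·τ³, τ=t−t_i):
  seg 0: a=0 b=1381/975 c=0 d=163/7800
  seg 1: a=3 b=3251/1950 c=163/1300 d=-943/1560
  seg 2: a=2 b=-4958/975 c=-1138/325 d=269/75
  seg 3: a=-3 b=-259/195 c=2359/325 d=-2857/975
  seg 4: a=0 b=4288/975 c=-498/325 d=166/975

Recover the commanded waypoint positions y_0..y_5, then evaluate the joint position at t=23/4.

y_0=0 y_1=3 y_2=2 y_3=-3 y_4=0 y_5=4
S(23/4) = -23909/20800

y_0 = S_0(0) = a_0 = 0
y_1 = S_1(0) = a_1 = 3
y_2 = S_2(0) = a_2 = 2
y_3 = S_3(0) = a_3 = -3
y_4 = S_4(0) = a_4 = 0
y_5 = S_4(3) = 4
t_q=23/4 is in segment 3 (τ=3/4); S_3(τ)=-23909/20800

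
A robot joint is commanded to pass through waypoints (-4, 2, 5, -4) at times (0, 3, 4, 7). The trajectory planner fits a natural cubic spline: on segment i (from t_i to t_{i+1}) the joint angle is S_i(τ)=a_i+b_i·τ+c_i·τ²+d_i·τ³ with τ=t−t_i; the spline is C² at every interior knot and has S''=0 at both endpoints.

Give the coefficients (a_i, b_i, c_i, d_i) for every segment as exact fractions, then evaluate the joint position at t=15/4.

  seg 0: a=-4 b=4/3 c=0 d=2/27
  seg 1: a=2 b=10/3 c=2/3 d=-1
  seg 2: a=5 b=5/3 c=-7/3 d=7/27
S(15/4) = 285/64

Δ: Δ0=2, Δ1=3, Δ2=-3
row 1: diag=8, rhs=6; c'=1/8, d'=3/4
row 2: denom=8−1·1/8=63/8; d'=(-36−1·3/4)/(63/8)=-14/3
back: M2=-14/3
back: M1=3/4−1/8·-14/3=4/3
M: M0=0, M1=4/3, M2=-14/3, M3=0
seg 0: a=-4, c=M0/2=0, d=(M1−M0)/(6·3)=2/27, b=Δ0−h0·(2M0+M1)/6=4/3
seg 1: a=2, c=M1/2=2/3, d=(M2−M1)/(6·1)=-1, b=Δ1−h1·(2M1+M2)/6=10/3
seg 2: a=5, c=M2/2=-7/3, d=(M3−M2)/(6·3)=7/27, b=Δ2−h2·(2M2+M3)/6=5/3
t_q=15/4 → seg 1, τ=3/4; S=2+10/3·τ+2/3·τ²+-1·τ³=285/64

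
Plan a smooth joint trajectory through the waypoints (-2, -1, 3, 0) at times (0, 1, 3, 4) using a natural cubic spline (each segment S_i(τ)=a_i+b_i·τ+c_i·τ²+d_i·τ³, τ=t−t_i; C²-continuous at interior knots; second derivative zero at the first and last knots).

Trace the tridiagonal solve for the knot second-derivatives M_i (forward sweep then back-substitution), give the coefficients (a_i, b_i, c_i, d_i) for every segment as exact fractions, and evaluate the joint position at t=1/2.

  seg 0: a=-2 b=1/2 c=0 d=1/2
  seg 1: a=-1 b=2 c=3/2 d=-3/4
  seg 2: a=3 b=-1 c=-3 d=1
S(1/2) = -27/16

Δ: Δ0=1, Δ1=2, Δ2=-3
row 1: diag=6, rhs=6; c'=1/3, d'=1
row 2: denom=6−2·1/3=16/3; d'=(-30−2·1)/(16/3)=-6
back: M2=-6
back: M1=1−1/3·-6=3
M: M0=0, M1=3, M2=-6, M3=0
seg 0: a=-2, c=M0/2=0, d=(M1−M0)/(6·1)=1/2, b=Δ0−h0·(2M0+M1)/6=1/2
seg 1: a=-1, c=M1/2=3/2, d=(M2−M1)/(6·2)=-3/4, b=Δ1−h1·(2M1+M2)/6=2
seg 2: a=3, c=M2/2=-3, d=(M3−M2)/(6·1)=1, b=Δ2−h2·(2M2+M3)/6=-1
t_q=1/2 → seg 0, τ=1/2; S=-2+1/2·τ+0·τ²+1/2·τ³=-27/16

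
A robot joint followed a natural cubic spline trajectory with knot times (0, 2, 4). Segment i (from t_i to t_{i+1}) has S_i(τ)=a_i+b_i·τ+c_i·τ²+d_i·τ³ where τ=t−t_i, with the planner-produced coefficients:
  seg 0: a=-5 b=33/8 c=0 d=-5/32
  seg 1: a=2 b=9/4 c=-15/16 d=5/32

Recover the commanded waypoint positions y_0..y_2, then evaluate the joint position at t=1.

y_0 = S_0(0) = a_0 = -5
y_1 = S_1(0) = a_1 = 2
y_2 = S_1(2) = 4
t_q=1 is in segment 0 (τ=1); S_0(τ)=-33/32

y_0=-5 y_1=2 y_2=4
S(1) = -33/32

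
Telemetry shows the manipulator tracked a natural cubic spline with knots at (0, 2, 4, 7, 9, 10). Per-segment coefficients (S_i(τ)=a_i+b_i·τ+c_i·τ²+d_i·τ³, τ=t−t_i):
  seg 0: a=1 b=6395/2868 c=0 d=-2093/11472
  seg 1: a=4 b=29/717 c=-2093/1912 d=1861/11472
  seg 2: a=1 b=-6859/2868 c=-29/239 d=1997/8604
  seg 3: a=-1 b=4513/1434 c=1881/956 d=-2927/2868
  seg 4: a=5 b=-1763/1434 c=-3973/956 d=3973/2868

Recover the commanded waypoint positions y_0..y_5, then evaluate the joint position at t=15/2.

y_0 = S_0(0) = a_0 = 1
y_1 = S_1(0) = a_1 = 4
y_2 = S_2(0) = a_2 = 1
y_3 = S_3(0) = a_3 = -1
y_4 = S_4(0) = a_4 = 5
y_5 = S_4(1) = 1
t_q=15/2 is in segment 3 (τ=1/2); S_3(τ)=7173/7648

y_0=1 y_1=4 y_2=1 y_3=-1 y_4=5 y_5=1
S(15/2) = 7173/7648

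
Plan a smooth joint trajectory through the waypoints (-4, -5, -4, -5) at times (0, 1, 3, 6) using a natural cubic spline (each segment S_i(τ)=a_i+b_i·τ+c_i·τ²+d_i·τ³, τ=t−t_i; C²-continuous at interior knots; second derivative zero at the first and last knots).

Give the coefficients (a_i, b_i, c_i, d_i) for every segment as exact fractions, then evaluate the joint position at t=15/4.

Δ: Δ0=-1, Δ1=1/2, Δ2=-1/3
row 1: diag=6, rhs=9; c'=1/3, d'=3/2
row 2: denom=10−2·1/3=28/3; d'=(-5−2·3/2)/(28/3)=-6/7
back: M2=-6/7
back: M1=3/2−1/3·-6/7=25/14
M: M0=0, M1=25/14, M2=-6/7, M3=0
seg 0: a=-4, c=M0/2=0, d=(M1−M0)/(6·1)=25/84, b=Δ0−h0·(2M0+M1)/6=-109/84
seg 1: a=-5, c=M1/2=25/28, d=(M2−M1)/(6·2)=-37/168, b=Δ1−h1·(2M1+M2)/6=-17/42
seg 2: a=-4, c=M2/2=-3/7, d=(M3−M2)/(6·3)=1/21, b=Δ2−h2·(2M2+M3)/6=11/21
t_q=15/4 → seg 2, τ=3/4; S=-4+11/21·τ+-3/7·τ²+1/21·τ³=-245/64

  seg 0: a=-4 b=-109/84 c=0 d=25/84
  seg 1: a=-5 b=-17/42 c=25/28 d=-37/168
  seg 2: a=-4 b=11/21 c=-3/7 d=1/21
S(15/4) = -245/64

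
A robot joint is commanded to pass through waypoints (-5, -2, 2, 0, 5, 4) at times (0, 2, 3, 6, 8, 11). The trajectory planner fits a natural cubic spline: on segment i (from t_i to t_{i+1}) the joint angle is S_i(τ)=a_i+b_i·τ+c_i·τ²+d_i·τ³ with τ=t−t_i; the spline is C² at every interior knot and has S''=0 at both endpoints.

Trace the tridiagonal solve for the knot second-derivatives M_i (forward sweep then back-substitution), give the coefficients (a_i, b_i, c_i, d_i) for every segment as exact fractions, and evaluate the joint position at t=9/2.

Δ: Δ0=3/2, Δ1=4, Δ2=-2/3, Δ3=5/2, Δ4=-1/3
row 1: diag=6, rhs=15; c'=1/6, d'=5/2
row 2: denom=8−1·1/6=47/6; d'=(-28−1·5/2)/(47/6)=-183/47
row 3: denom=10−3·18/47=416/47; d'=(19−3·-183/47)/(416/47)=721/208
row 4: denom=10−2·47/208=993/104; d'=(-17−2·721/208)/(993/104)=-2489/993
back: M4=-2489/993
back: M3=721/208−47/208·-2489/993=8009/1986
back: M2=-183/47−18/47·8009/1986=-1800/331
back: M1=5/2−1/6·-1800/331=2255/662
M: M0=0, M1=2255/662, M2=-1800/331, M3=8009/1986, M4=-2489/993, M5=0
seg 0: a=-5, c=M0/2=0, d=(M1−M0)/(6·2)=2255/7944, b=Δ0−h0·(2M0+M1)/6=362/993
seg 1: a=-2, c=M1/2=2255/1324, d=(M2−M1)/(6·1)=-5855/3972, b=Δ1−h1·(2M1+M2)/6=7489/1986
seg 2: a=2, c=M2/2=-900/331, d=(M3−M2)/(6·3)=18809/35748, b=Δ2−h2·(2M2+M3)/6=10943/3972
seg 3: a=0, c=M3/2=8009/3972, d=(M4−M3)/(6·2)=-1443/2648, b=Δ3−h3·(2M3+M4)/6=1285/1986
seg 4: a=5, c=M4/2=-2489/1986, d=(M5−M4)/(6·3)=2489/17874, b=Δ4−h4·(2M4+M5)/6=2158/993
t_q=9/2 → seg 2, τ=3/2; S=2+10943/3972·τ+-900/331·τ²+18809/35748·τ³=18965/10592

  seg 0: a=-5 b=362/993 c=0 d=2255/7944
  seg 1: a=-2 b=7489/1986 c=2255/1324 d=-5855/3972
  seg 2: a=2 b=10943/3972 c=-900/331 d=18809/35748
  seg 3: a=0 b=1285/1986 c=8009/3972 d=-1443/2648
  seg 4: a=5 b=2158/993 c=-2489/1986 d=2489/17874
S(9/2) = 18965/10592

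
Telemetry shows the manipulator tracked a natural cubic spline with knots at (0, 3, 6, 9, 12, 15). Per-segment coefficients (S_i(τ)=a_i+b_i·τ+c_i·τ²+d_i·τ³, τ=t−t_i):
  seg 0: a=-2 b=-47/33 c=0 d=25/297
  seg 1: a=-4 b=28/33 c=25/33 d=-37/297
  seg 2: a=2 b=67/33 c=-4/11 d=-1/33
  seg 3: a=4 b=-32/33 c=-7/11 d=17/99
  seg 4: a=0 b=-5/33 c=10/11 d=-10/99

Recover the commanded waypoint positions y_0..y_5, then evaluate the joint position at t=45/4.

y_0 = S_0(0) = a_0 = -2
y_1 = S_1(0) = a_1 = -4
y_2 = S_2(0) = a_2 = 2
y_3 = S_3(0) = a_3 = 4
y_4 = S_4(0) = a_4 = 0
y_5 = S_4(3) = 5
t_q=45/4 is in segment 3 (τ=9/4); S_3(τ)=389/704

y_0=-2 y_1=-4 y_2=2 y_3=4 y_4=0 y_5=5
S(45/4) = 389/704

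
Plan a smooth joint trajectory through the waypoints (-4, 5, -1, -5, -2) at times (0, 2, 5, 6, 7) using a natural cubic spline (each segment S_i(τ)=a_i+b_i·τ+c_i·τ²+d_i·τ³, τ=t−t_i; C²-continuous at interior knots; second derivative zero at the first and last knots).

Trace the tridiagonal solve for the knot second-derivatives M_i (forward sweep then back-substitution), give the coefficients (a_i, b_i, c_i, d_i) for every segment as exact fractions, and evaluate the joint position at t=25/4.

Δ: Δ0=9/2, Δ1=-2, Δ2=-4, Δ3=3
row 1: diag=10, rhs=-39; c'=3/10, d'=-39/10
row 2: denom=8−3·3/10=71/10; d'=(-12−3·-39/10)/(71/10)=-3/71
row 3: denom=4−1·10/71=274/71; d'=(42−1·-3/71)/(274/71)=2985/274
back: M3=2985/274
back: M2=-3/71−10/71·2985/274=-216/137
back: M1=-39/10−3/10·-216/137=-939/274
M: M0=0, M1=-939/274, M2=-216/137, M3=2985/274, M4=0
seg 0: a=-4, c=M0/2=0, d=(M1−M0)/(6·2)=-313/1096, b=Δ0−h0·(2M0+M1)/6=773/137
seg 1: a=5, c=M1/2=-939/548, d=(M2−M1)/(6·3)=169/1644, b=Δ1−h1·(2M1+M2)/6=607/274
seg 2: a=-1, c=M2/2=-108/137, d=(M3−M2)/(6·1)=1139/548, b=Δ2−h2·(2M2+M3)/6=-2899/548
seg 3: a=-5, c=M3/2=2985/548, d=(M4−M3)/(6·1)=-995/548, b=Δ3−h3·(2M3+M4)/6=-173/274
t_q=25/4 → seg 3, τ=1/4; S=-5+-173/274·τ+2985/548·τ²+-995/548·τ³=-169951/35072

  seg 0: a=-4 b=773/137 c=0 d=-313/1096
  seg 1: a=5 b=607/274 c=-939/548 d=169/1644
  seg 2: a=-1 b=-2899/548 c=-108/137 d=1139/548
  seg 3: a=-5 b=-173/274 c=2985/548 d=-995/548
S(25/4) = -169951/35072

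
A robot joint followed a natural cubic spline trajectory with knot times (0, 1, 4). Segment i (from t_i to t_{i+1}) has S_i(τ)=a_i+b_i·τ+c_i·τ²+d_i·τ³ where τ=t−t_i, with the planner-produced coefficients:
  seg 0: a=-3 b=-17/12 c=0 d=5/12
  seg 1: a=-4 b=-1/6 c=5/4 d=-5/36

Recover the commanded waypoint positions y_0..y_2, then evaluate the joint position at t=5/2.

y_0 = S_0(0) = a_0 = -3
y_1 = S_1(0) = a_1 = -4
y_2 = S_1(3) = 3
t_q=5/2 is in segment 1 (τ=3/2); S_1(τ)=-61/32

y_0=-3 y_1=-4 y_2=3
S(5/2) = -61/32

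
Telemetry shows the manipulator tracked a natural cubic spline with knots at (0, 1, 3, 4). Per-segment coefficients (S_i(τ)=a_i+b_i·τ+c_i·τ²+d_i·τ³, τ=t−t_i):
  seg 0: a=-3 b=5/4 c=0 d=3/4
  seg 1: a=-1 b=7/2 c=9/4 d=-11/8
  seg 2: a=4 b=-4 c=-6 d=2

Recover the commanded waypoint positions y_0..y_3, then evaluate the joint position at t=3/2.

y_0 = S_0(0) = a_0 = -3
y_1 = S_1(0) = a_1 = -1
y_2 = S_2(0) = a_2 = 4
y_3 = S_2(1) = -4
t_q=3/2 is in segment 1 (τ=1/2); S_1(τ)=73/64

y_0=-3 y_1=-1 y_2=4 y_3=-4
S(3/2) = 73/64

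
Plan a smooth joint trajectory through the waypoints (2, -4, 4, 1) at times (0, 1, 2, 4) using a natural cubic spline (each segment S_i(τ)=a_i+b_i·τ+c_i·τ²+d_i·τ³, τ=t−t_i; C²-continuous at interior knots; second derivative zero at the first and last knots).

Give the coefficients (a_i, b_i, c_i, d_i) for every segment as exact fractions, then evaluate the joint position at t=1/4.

Δ: Δ0=-6, Δ1=8, Δ2=-3/2
row 1: diag=4, rhs=84; c'=1/4, d'=21
row 2: denom=6−1·1/4=23/4; d'=(-57−1·21)/(23/4)=-312/23
back: M2=-312/23
back: M1=21−1/4·-312/23=561/23
M: M0=0, M1=561/23, M2=-312/23, M3=0
seg 0: a=2, c=M0/2=0, d=(M1−M0)/(6·1)=187/46, b=Δ0−h0·(2M0+M1)/6=-463/46
seg 1: a=-4, c=M1/2=561/46, d=(M2−M1)/(6·1)=-291/46, b=Δ1−h1·(2M1+M2)/6=49/23
seg 2: a=4, c=M2/2=-156/23, d=(M3−M2)/(6·2)=26/23, b=Δ2−h2·(2M2+M3)/6=347/46
t_q=1/4 → seg 0, τ=1/4; S=2+-463/46·τ+0·τ²+187/46·τ³=-1333/2944

  seg 0: a=2 b=-463/46 c=0 d=187/46
  seg 1: a=-4 b=49/23 c=561/46 d=-291/46
  seg 2: a=4 b=347/46 c=-156/23 d=26/23
S(1/4) = -1333/2944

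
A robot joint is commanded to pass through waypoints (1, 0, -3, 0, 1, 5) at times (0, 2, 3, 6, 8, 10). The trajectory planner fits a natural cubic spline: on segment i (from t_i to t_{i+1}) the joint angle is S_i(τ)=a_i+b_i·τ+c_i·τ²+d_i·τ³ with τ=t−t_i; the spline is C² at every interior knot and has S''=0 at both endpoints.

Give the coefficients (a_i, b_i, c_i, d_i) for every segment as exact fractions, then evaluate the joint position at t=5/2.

  seg 0: a=1 b=88/157 c=0 d=-333/1256
  seg 1: a=0 b=-823/314 c=-999/628 d=761/628
  seg 2: a=-3 b=-1361/628 c=321/157 d=-207/628
  seg 3: a=0 b=377/314 c=-579/628 d=359/1256
  seg 4: a=1 b=148/157 c=249/314 d=-83/628
S(5/2) = -7821/5024

Δ: Δ0=-1/2, Δ1=-3, Δ2=1, Δ3=1/2, Δ4=2
row 1: diag=6, rhs=-15; c'=1/6, d'=-5/2
row 2: denom=8−1·1/6=47/6; d'=(24−1·-5/2)/(47/6)=159/47
row 3: denom=10−3·18/47=416/47; d'=(-3−3·159/47)/(416/47)=-309/208
row 4: denom=8−2·47/208=785/104; d'=(9−2·-309/208)/(785/104)=249/157
back: M4=249/157
back: M3=-309/208−47/208·249/157=-579/314
back: M2=159/47−18/47·-579/314=642/157
back: M1=-5/2−1/6·642/157=-999/314
M: M0=0, M1=-999/314, M2=642/157, M3=-579/314, M4=249/157, M5=0
seg 0: a=1, c=M0/2=0, d=(M1−M0)/(6·2)=-333/1256, b=Δ0−h0·(2M0+M1)/6=88/157
seg 1: a=0, c=M1/2=-999/628, d=(M2−M1)/(6·1)=761/628, b=Δ1−h1·(2M1+M2)/6=-823/314
seg 2: a=-3, c=M2/2=321/157, d=(M3−M2)/(6·3)=-207/628, b=Δ2−h2·(2M2+M3)/6=-1361/628
seg 3: a=0, c=M3/2=-579/628, d=(M4−M3)/(6·2)=359/1256, b=Δ3−h3·(2M3+M4)/6=377/314
seg 4: a=1, c=M4/2=249/314, d=(M5−M4)/(6·2)=-83/628, b=Δ4−h4·(2M4+M5)/6=148/157
t_q=5/2 → seg 1, τ=1/2; S=0+-823/314·τ+-999/628·τ²+761/628·τ³=-7821/5024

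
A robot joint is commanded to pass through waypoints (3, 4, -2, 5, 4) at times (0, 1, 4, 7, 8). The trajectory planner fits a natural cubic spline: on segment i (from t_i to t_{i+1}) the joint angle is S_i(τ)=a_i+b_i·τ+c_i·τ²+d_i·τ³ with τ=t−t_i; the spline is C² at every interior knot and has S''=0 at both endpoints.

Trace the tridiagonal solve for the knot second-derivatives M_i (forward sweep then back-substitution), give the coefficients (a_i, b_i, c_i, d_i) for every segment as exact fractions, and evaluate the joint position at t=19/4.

Δ: Δ0=1, Δ1=-2, Δ2=7/3, Δ3=-1
row 1: diag=8, rhs=-18; c'=3/8, d'=-9/4
row 2: denom=12−3·3/8=87/8; d'=(26−3·-9/4)/(87/8)=262/87
row 3: denom=8−3·8/29=208/29; d'=(-20−3·262/87)/(208/29)=-421/104
back: M3=-421/104
back: M2=262/87−8/29·-421/104=161/39
back: M1=-9/4−3/8·161/39=-395/104
M: M0=0, M1=-395/104, M2=161/39, M3=-421/104, M4=0
seg 0: a=3, c=M0/2=0, d=(M1−M0)/(6·1)=-395/624, b=Δ0−h0·(2M0+M1)/6=1019/624
seg 1: a=4, c=M1/2=-395/208, d=(M2−M1)/(6·3)=2473/5616, b=Δ1−h1·(2M1+M2)/6=-83/312
seg 2: a=-2, c=M2/2=161/78, d=(M3−M2)/(6·3)=-2551/5616, b=Δ2−h2·(2M2+M3)/6=11/48
seg 3: a=5, c=M3/2=-421/208, d=(M4−M3)/(6·1)=421/624, b=Δ3−h3·(2M3+M4)/6=109/312
t_q=19/4 → seg 2, τ=3/4; S=-2+11/48·τ+161/78·τ²+-2551/5616·τ³=-11431/13312

  seg 0: a=3 b=1019/624 c=0 d=-395/624
  seg 1: a=4 b=-83/312 c=-395/208 d=2473/5616
  seg 2: a=-2 b=11/48 c=161/78 d=-2551/5616
  seg 3: a=5 b=109/312 c=-421/208 d=421/624
S(19/4) = -11431/13312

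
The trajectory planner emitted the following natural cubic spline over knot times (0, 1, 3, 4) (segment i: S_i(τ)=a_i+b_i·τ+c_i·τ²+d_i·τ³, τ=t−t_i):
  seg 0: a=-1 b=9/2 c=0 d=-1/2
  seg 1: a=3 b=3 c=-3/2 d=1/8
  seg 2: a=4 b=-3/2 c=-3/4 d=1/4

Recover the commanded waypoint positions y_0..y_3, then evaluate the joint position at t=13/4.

y_0 = S_0(0) = a_0 = -1
y_1 = S_1(0) = a_1 = 3
y_2 = S_2(0) = a_2 = 4
y_3 = S_2(1) = 2
t_q=13/4 is in segment 2 (τ=1/4); S_2(τ)=917/256

y_0=-1 y_1=3 y_2=4 y_3=2
S(13/4) = 917/256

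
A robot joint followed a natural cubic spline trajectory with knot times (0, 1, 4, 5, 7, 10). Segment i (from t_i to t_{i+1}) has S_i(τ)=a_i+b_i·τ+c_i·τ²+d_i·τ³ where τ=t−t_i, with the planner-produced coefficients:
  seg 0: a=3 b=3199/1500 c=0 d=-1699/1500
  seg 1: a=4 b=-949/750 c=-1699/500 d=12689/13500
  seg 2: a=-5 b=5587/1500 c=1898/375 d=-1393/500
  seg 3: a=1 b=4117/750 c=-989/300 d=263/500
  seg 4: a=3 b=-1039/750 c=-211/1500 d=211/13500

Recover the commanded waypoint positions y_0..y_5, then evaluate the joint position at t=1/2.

y_0 = S_0(0) = a_0 = 3
y_1 = S_1(0) = a_1 = 4
y_2 = S_2(0) = a_2 = -5
y_3 = S_3(0) = a_3 = 1
y_4 = S_4(0) = a_4 = 3
y_5 = S_4(3) = -2
t_q=1/2 is in segment 0 (τ=1/2); S_0(τ)=15699/4000

y_0=3 y_1=4 y_2=-5 y_3=1 y_4=3 y_5=-2
S(1/2) = 15699/4000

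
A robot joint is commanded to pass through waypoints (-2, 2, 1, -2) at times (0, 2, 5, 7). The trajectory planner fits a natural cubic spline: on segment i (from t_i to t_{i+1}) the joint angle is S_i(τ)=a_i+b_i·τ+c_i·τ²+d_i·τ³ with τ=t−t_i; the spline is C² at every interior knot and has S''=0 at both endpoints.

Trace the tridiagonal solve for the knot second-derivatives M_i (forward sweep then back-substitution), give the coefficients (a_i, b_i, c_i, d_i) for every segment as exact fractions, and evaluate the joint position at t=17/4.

  seg 0: a=-2 b=95/39 c=0 d=-17/156
  seg 1: a=2 b=44/39 c=-17/26 d=1/18
  seg 2: a=1 b=-101/78 c=-2/13 d=1/39
S(17/4) = 3097/1664

Δ: Δ0=2, Δ1=-1/3, Δ2=-3/2
row 1: diag=10, rhs=-14; c'=3/10, d'=-7/5
row 2: denom=10−3·3/10=91/10; d'=(-7−3·-7/5)/(91/10)=-4/13
back: M2=-4/13
back: M1=-7/5−3/10·-4/13=-17/13
M: M0=0, M1=-17/13, M2=-4/13, M3=0
seg 0: a=-2, c=M0/2=0, d=(M1−M0)/(6·2)=-17/156, b=Δ0−h0·(2M0+M1)/6=95/39
seg 1: a=2, c=M1/2=-17/26, d=(M2−M1)/(6·3)=1/18, b=Δ1−h1·(2M1+M2)/6=44/39
seg 2: a=1, c=M2/2=-2/13, d=(M3−M2)/(6·2)=1/39, b=Δ2−h2·(2M2+M3)/6=-101/78
t_q=17/4 → seg 1, τ=9/4; S=2+44/39·τ+-17/26·τ²+1/18·τ³=3097/1664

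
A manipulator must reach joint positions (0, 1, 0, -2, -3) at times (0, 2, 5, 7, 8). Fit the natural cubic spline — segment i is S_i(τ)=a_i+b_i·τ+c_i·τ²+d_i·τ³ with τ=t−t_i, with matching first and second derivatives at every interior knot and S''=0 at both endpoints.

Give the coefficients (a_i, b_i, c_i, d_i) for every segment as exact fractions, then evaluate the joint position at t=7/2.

Δ: Δ0=1/2, Δ1=-1/3, Δ2=-1, Δ3=-1
row 1: diag=10, rhs=-5; c'=3/10, d'=-1/2
row 2: denom=10−3·3/10=91/10; d'=(-4−3·-1/2)/(91/10)=-25/91
row 3: denom=6−2·20/91=506/91; d'=(0−2·-25/91)/(506/91)=25/253
back: M3=25/253
back: M2=-25/91−20/91·25/253=-75/253
back: M1=-1/2−3/10·-75/253=-104/253
M: M0=0, M1=-104/253, M2=-75/253, M3=25/253, M4=0
seg 0: a=0, c=M0/2=0, d=(M1−M0)/(6·2)=-26/759, b=Δ0−h0·(2M0+M1)/6=967/1518
seg 1: a=1, c=M1/2=-52/253, d=(M2−M1)/(6·3)=29/4554, b=Δ1−h1·(2M1+M2)/6=343/1518
seg 2: a=0, c=M2/2=-75/506, d=(M3−M2)/(6·2)=25/759, b=Δ2−h2·(2M2+M3)/6=-634/759
seg 3: a=-2, c=M3/2=25/506, d=(M4−M3)/(6·1)=-25/1518, b=Δ3−h3·(2M3+M4)/6=-784/759
t_q=7/2 → seg 1, τ=3/2; S=1+343/1518·τ+-52/253·τ²+29/4554·τ³=3635/4048

  seg 0: a=0 b=967/1518 c=0 d=-26/759
  seg 1: a=1 b=343/1518 c=-52/253 d=29/4554
  seg 2: a=0 b=-634/759 c=-75/506 d=25/759
  seg 3: a=-2 b=-784/759 c=25/506 d=-25/1518
S(7/2) = 3635/4048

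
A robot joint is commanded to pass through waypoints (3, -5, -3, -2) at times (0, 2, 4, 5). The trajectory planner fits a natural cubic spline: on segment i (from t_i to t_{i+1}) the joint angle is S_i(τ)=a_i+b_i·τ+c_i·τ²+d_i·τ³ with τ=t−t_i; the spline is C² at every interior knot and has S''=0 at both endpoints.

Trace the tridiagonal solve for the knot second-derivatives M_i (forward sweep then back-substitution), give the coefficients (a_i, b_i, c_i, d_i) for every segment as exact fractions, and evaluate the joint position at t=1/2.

Δ: Δ0=-4, Δ1=1, Δ2=1
row 1: diag=8, rhs=30; c'=1/4, d'=15/4
row 2: denom=6−2·1/4=11/2; d'=(0−2·15/4)/(11/2)=-15/11
back: M2=-15/11
back: M1=15/4−1/4·-15/11=45/11
M: M0=0, M1=45/11, M2=-15/11, M3=0
seg 0: a=3, c=M0/2=0, d=(M1−M0)/(6·2)=15/44, b=Δ0−h0·(2M0+M1)/6=-59/11
seg 1: a=-5, c=M1/2=45/22, d=(M2−M1)/(6·2)=-5/11, b=Δ1−h1·(2M1+M2)/6=-14/11
seg 2: a=-3, c=M2/2=-15/22, d=(M3−M2)/(6·1)=5/22, b=Δ2−h2·(2M2+M3)/6=16/11
t_q=1/2 → seg 0, τ=1/2; S=3+-59/11·τ+0·τ²+15/44·τ³=127/352

  seg 0: a=3 b=-59/11 c=0 d=15/44
  seg 1: a=-5 b=-14/11 c=45/22 d=-5/11
  seg 2: a=-3 b=16/11 c=-15/22 d=5/22
S(1/2) = 127/352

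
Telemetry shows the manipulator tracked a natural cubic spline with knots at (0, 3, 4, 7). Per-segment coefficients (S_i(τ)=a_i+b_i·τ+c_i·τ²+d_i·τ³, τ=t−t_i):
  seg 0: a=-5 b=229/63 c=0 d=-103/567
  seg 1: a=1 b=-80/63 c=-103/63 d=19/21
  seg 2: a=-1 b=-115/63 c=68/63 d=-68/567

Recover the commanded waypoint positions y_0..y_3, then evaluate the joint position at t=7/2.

y_0 = S_0(0) = a_0 = -5
y_1 = S_1(0) = a_1 = 1
y_2 = S_2(0) = a_2 = -1
y_3 = S_2(3) = 0
t_q=7/2 is in segment 1 (τ=1/2); S_1(τ)=5/72

y_0=-5 y_1=1 y_2=-1 y_3=0
S(7/2) = 5/72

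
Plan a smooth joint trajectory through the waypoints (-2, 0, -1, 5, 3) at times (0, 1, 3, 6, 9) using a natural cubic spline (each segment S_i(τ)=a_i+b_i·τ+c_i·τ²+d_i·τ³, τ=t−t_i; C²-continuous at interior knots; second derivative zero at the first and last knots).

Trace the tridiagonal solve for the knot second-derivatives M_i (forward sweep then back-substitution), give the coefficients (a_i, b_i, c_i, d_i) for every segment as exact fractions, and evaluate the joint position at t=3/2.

  seg 0: a=-2 b=3179/1236 c=0 d=-707/1236
  seg 1: a=0 b=529/618 c=-707/412 d=1283/2472
  seg 2: a=-1 b=68/309 c=144/103 d=-746/2781
  seg 3: a=5 b=422/309 c=-314/309 d=314/2781
S(3/2) = 421/6592

Δ: Δ0=2, Δ1=-1/2, Δ2=2, Δ3=-2/3
row 1: diag=6, rhs=-15; c'=1/3, d'=-5/2
row 2: denom=10−2·1/3=28/3; d'=(15−2·-5/2)/(28/3)=15/7
row 3: denom=12−3·9/28=309/28; d'=(-16−3·15/7)/(309/28)=-628/309
back: M3=-628/309
back: M2=15/7−9/28·-628/309=288/103
back: M1=-5/2−1/3·288/103=-707/206
M: M0=0, M1=-707/206, M2=288/103, M3=-628/309, M4=0
seg 0: a=-2, c=M0/2=0, d=(M1−M0)/(6·1)=-707/1236, b=Δ0−h0·(2M0+M1)/6=3179/1236
seg 1: a=0, c=M1/2=-707/412, d=(M2−M1)/(6·2)=1283/2472, b=Δ1−h1·(2M1+M2)/6=529/618
seg 2: a=-1, c=M2/2=144/103, d=(M3−M2)/(6·3)=-746/2781, b=Δ2−h2·(2M2+M3)/6=68/309
seg 3: a=5, c=M3/2=-314/309, d=(M4−M3)/(6·3)=314/2781, b=Δ3−h3·(2M3+M4)/6=422/309
t_q=3/2 → seg 1, τ=1/2; S=0+529/618·τ+-707/412·τ²+1283/2472·τ³=421/6592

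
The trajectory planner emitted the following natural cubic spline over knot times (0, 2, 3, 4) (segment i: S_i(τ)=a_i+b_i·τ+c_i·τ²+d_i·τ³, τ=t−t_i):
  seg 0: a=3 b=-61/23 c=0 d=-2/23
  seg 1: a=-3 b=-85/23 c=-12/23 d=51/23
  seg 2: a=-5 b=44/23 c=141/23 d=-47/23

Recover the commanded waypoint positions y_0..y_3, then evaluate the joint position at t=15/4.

y_0=3 y_1=-3 y_2=-5 y_3=1
S(15/4) = -1441/1472

y_0 = S_0(0) = a_0 = 3
y_1 = S_1(0) = a_1 = -3
y_2 = S_2(0) = a_2 = -5
y_3 = S_2(1) = 1
t_q=15/4 is in segment 2 (τ=3/4); S_2(τ)=-1441/1472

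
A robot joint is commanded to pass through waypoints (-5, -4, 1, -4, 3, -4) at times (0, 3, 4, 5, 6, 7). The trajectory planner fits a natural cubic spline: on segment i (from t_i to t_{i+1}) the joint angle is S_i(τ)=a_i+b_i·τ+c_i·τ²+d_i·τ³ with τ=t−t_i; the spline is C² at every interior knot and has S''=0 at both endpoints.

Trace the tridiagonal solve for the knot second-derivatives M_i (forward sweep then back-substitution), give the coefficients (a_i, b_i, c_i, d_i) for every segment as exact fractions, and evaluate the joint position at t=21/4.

Δ: Δ0=1/3, Δ1=5, Δ2=-5, Δ3=7, Δ4=-7
row 1: diag=8, rhs=28; c'=1/8, d'=7/2
row 2: denom=4−1·1/8=31/8; d'=(-60−1·7/2)/(31/8)=-508/31
row 3: denom=4−1·8/31=116/31; d'=(72−1·-508/31)/(116/31)=685/29
row 4: denom=4−1·31/116=433/116; d'=(-84−1·685/29)/(433/116)=-12484/433
back: M4=-12484/433
back: M3=685/29−31/116·-12484/433=13564/433
back: M2=-508/31−8/31·13564/433=-10596/433
back: M1=7/2−1/8·-10596/433=2840/433
M: M0=0, M1=2840/433, M2=-10596/433, M3=13564/433, M4=-12484/433, M5=0
seg 0: a=-5, c=M0/2=0, d=(M1−M0)/(6·3)=1420/3897, b=Δ0−h0·(2M0+M1)/6=-3827/1299
seg 1: a=-4, c=M1/2=1420/433, d=(M2−M1)/(6·1)=-6718/1299, b=Δ1−h1·(2M1+M2)/6=8953/1299
seg 2: a=1, c=M2/2=-5298/433, d=(M3−M2)/(6·1)=12080/1299, b=Δ2−h2·(2M2+M3)/6=-2681/1299
seg 3: a=-4, c=M3/2=6782/433, d=(M4−M3)/(6·1)=-13024/1299, b=Δ3−h3·(2M3+M4)/6=1771/1299
seg 4: a=3, c=M4/2=-6242/433, d=(M5−M4)/(6·1)=6242/1299, b=Δ4−h4·(2M4+M5)/6=3391/1299
t_q=21/4 → seg 3, τ=1/4; S=-4+1771/1299·τ+6782/433·τ²+-13024/1299·τ³=-9827/3464

  seg 0: a=-5 b=-3827/1299 c=0 d=1420/3897
  seg 1: a=-4 b=8953/1299 c=1420/433 d=-6718/1299
  seg 2: a=1 b=-2681/1299 c=-5298/433 d=12080/1299
  seg 3: a=-4 b=1771/1299 c=6782/433 d=-13024/1299
  seg 4: a=3 b=3391/1299 c=-6242/433 d=6242/1299
S(21/4) = -9827/3464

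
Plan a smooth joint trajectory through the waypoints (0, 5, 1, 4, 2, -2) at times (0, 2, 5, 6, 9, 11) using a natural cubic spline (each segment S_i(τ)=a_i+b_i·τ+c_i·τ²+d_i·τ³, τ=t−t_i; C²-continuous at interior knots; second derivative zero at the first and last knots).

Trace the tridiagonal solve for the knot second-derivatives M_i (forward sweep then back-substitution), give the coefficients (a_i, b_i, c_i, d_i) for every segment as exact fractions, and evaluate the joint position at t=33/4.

  seg 0: a=0 b=37345/9882 c=0 d=-1580/4941
  seg 1: a=5 b=-575/9882 c=-3160/1647 d=44279/88938
  seg 2: a=1 b=9251/4941 c=25319/9882 d=-175/122
  seg 3: a=4 b=26615/9882 c=-8603/4941 d=18415/88938
  seg 4: a=2 b=-10688/4941 c=403/3294 d=-403/19764
S(33/4) = 253247/70272

Δ: Δ0=5/2, Δ1=-4/3, Δ2=3, Δ3=-2/3, Δ4=-2
row 1: diag=10, rhs=-23; c'=3/10, d'=-23/10
row 2: denom=8−3·3/10=71/10; d'=(26−3·-23/10)/(71/10)=329/71
row 3: denom=8−1·10/71=558/71; d'=(-22−1·329/71)/(558/71)=-61/18
row 4: denom=10−3·71/186=549/62; d'=(-8−3·-61/18)/(549/62)=403/1647
back: M4=403/1647
back: M3=-61/18−71/186·403/1647=-17206/4941
back: M2=329/71−10/71·-17206/4941=25319/4941
back: M1=-23/10−3/10·25319/4941=-6320/1647
M: M0=0, M1=-6320/1647, M2=25319/4941, M3=-17206/4941, M4=403/1647, M5=0
seg 0: a=0, c=M0/2=0, d=(M1−M0)/(6·2)=-1580/4941, b=Δ0−h0·(2M0+M1)/6=37345/9882
seg 1: a=5, c=M1/2=-3160/1647, d=(M2−M1)/(6·3)=44279/88938, b=Δ1−h1·(2M1+M2)/6=-575/9882
seg 2: a=1, c=M2/2=25319/9882, d=(M3−M2)/(6·1)=-175/122, b=Δ2−h2·(2M2+M3)/6=9251/4941
seg 3: a=4, c=M3/2=-8603/4941, d=(M4−M3)/(6·3)=18415/88938, b=Δ3−h3·(2M3+M4)/6=26615/9882
seg 4: a=2, c=M4/2=403/3294, d=(M5−M4)/(6·2)=-403/19764, b=Δ4−h4·(2M4+M5)/6=-10688/4941
t_q=33/4 → seg 3, τ=9/4; S=4+26615/9882·τ+-8603/4941·τ²+18415/88938·τ³=253247/70272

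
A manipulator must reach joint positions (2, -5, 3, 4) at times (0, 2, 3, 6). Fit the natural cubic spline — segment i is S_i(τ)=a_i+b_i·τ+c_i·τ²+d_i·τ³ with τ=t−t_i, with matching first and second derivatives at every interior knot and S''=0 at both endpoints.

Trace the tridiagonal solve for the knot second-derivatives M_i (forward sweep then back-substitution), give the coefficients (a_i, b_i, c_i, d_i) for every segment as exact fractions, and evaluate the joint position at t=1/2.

Δ: Δ0=-7/2, Δ1=8, Δ2=1/3
row 1: diag=6, rhs=69; c'=1/6, d'=23/2
row 2: denom=8−1·1/6=47/6; d'=(-46−1·23/2)/(47/6)=-345/47
back: M2=-345/47
back: M1=23/2−1/6·-345/47=598/47
M: M0=0, M1=598/47, M2=-345/47, M3=0
seg 0: a=2, c=M0/2=0, d=(M1−M0)/(6·2)=299/282, b=Δ0−h0·(2M0+M1)/6=-2183/282
seg 1: a=-5, c=M1/2=299/47, d=(M2−M1)/(6·1)=-943/282, b=Δ1−h1·(2M1+M2)/6=1405/282
seg 2: a=3, c=M2/2=-345/94, d=(M3−M2)/(6·3)=115/282, b=Δ2−h2·(2M2+M3)/6=1082/141
t_q=1/2 → seg 0, τ=1/2; S=2+-2183/282·τ+0·τ²+299/282·τ³=-1307/752

  seg 0: a=2 b=-2183/282 c=0 d=299/282
  seg 1: a=-5 b=1405/282 c=299/47 d=-943/282
  seg 2: a=3 b=1082/141 c=-345/94 d=115/282
S(1/2) = -1307/752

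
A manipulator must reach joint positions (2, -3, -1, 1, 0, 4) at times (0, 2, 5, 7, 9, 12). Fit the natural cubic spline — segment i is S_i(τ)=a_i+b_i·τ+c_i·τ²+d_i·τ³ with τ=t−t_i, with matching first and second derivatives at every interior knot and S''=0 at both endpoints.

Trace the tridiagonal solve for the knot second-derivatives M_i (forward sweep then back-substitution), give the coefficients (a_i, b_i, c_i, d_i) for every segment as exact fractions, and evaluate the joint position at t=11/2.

  seg 0: a=2 b=-10237/3258 c=0 d=523/3258
  seg 1: a=-3 b=-3961/3258 c=523/543 d=-3281/29322
  seg 2: a=-1 b=2512/1629 c=-143/3258 d=-185/1629
  seg 3: a=1 b=2/543 c=-2363/3258 d=3085/13032
  seg 4: a=0 b=-185/3258 c=4529/6516 d=-4529/58644
S(11/2) = -46/181

Δ: Δ0=-5/2, Δ1=2/3, Δ2=1, Δ3=-1/2, Δ4=4/3
row 1: diag=10, rhs=19; c'=3/10, d'=19/10
row 2: denom=10−3·3/10=91/10; d'=(2−3·19/10)/(91/10)=-37/91
row 3: denom=8−2·20/91=688/91; d'=(-9−2·-37/91)/(688/91)=-745/688
row 4: denom=10−2·91/344=1629/172; d'=(11−2·-745/688)/(1629/172)=4529/3258
back: M4=4529/3258
back: M3=-745/688−91/344·4529/3258=-2363/1629
back: M2=-37/91−20/91·-2363/1629=-143/1629
back: M1=19/10−3/10·-143/1629=1046/543
M: M0=0, M1=1046/543, M2=-143/1629, M3=-2363/1629, M4=4529/3258, M5=0
seg 0: a=2, c=M0/2=0, d=(M1−M0)/(6·2)=523/3258, b=Δ0−h0·(2M0+M1)/6=-10237/3258
seg 1: a=-3, c=M1/2=523/543, d=(M2−M1)/(6·3)=-3281/29322, b=Δ1−h1·(2M1+M2)/6=-3961/3258
seg 2: a=-1, c=M2/2=-143/3258, d=(M3−M2)/(6·2)=-185/1629, b=Δ2−h2·(2M2+M3)/6=2512/1629
seg 3: a=1, c=M3/2=-2363/3258, d=(M4−M3)/(6·2)=3085/13032, b=Δ3−h3·(2M3+M4)/6=2/543
seg 4: a=0, c=M4/2=4529/6516, d=(M5−M4)/(6·3)=-4529/58644, b=Δ4−h4·(2M4+M5)/6=-185/3258
t_q=11/2 → seg 2, τ=1/2; S=-1+2512/1629·τ+-143/3258·τ²+-185/1629·τ³=-46/181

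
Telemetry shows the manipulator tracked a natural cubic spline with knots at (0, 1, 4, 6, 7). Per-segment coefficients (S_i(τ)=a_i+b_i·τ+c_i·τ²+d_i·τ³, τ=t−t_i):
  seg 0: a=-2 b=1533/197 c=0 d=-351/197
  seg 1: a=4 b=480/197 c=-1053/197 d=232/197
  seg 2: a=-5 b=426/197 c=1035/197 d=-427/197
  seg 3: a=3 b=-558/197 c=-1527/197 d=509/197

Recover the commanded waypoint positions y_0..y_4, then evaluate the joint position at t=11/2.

y_0 = S_0(0) = a_0 = -2
y_1 = S_1(0) = a_1 = 4
y_2 = S_2(0) = a_2 = -5
y_3 = S_3(0) = a_3 = 3
y_4 = S_3(1) = -5
t_q=11/2 is in segment 2 (τ=3/2); S_2(τ)=4333/1576

y_0=-2 y_1=4 y_2=-5 y_3=3 y_4=-5
S(11/2) = 4333/1576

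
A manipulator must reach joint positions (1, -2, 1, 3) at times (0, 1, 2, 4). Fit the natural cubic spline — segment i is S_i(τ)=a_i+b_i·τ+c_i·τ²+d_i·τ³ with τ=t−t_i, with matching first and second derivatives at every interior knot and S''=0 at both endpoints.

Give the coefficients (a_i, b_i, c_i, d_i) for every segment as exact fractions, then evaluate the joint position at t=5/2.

Δ: Δ0=-3, Δ1=3, Δ2=1
row 1: diag=4, rhs=36; c'=1/4, d'=9
row 2: denom=6−1·1/4=23/4; d'=(-12−1·9)/(23/4)=-84/23
back: M2=-84/23
back: M1=9−1/4·-84/23=228/23
M: M0=0, M1=228/23, M2=-84/23, M3=0
seg 0: a=1, c=M0/2=0, d=(M1−M0)/(6·1)=38/23, b=Δ0−h0·(2M0+M1)/6=-107/23
seg 1: a=-2, c=M1/2=114/23, d=(M2−M1)/(6·1)=-52/23, b=Δ1−h1·(2M1+M2)/6=7/23
seg 2: a=1, c=M2/2=-42/23, d=(M3−M2)/(6·2)=7/23, b=Δ2−h2·(2M2+M3)/6=79/23
t_q=5/2 → seg 2, τ=1/2; S=1+79/23·τ+-42/23·τ²+7/23·τ³=423/184

  seg 0: a=1 b=-107/23 c=0 d=38/23
  seg 1: a=-2 b=7/23 c=114/23 d=-52/23
  seg 2: a=1 b=79/23 c=-42/23 d=7/23
S(5/2) = 423/184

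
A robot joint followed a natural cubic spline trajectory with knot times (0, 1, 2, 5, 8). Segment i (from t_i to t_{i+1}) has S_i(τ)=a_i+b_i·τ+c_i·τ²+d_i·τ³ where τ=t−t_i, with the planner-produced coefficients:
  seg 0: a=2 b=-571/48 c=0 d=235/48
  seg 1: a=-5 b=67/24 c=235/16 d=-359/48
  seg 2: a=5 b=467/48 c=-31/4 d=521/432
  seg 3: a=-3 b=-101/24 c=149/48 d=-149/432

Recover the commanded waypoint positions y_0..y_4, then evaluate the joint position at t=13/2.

y_0=2 y_1=-5 y_2=5 y_3=-3 y_4=3
S(13/2) = -447/128

y_0 = S_0(0) = a_0 = 2
y_1 = S_1(0) = a_1 = -5
y_2 = S_2(0) = a_2 = 5
y_3 = S_3(0) = a_3 = -3
y_4 = S_3(3) = 3
t_q=13/2 is in segment 3 (τ=3/2); S_3(τ)=-447/128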